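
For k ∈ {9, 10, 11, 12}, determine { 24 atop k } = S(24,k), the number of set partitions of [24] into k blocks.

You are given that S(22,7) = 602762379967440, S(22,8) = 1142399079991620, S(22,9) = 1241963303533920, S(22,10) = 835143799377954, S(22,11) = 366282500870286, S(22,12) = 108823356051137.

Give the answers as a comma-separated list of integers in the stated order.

120622574326072500, 108254081784931500, 63100165695775560, 24930204590758260

[23] T[23,8]:8*1142399079991620+602762379967440=9741955019900400 · T[23,9]:9*1241963303533920+1142399079991620=12320068811796900 · T[23,10]:10*835143799377954+1241963303533920=9593401297313460 · T[23,11]:11*366282500870286+835143799377954=4864251308951100 · T[23,12]:12*108823356051137+366282500870286=1672162773483930
[24] T[24,9]:9*12320068811796900+9741955019900400=120622574326072500 · T[24,10]:10*9593401297313460+12320068811796900=108254081784931500 · T[24,11]:11*4864251308951100+9593401297313460=63100165695775560 · T[24,12]:12*1672162773483930+4864251308951100=24930204590758260
Read S(24,9) = 120622574326072500, S(24,10) = 108254081784931500, S(24,11) = 63100165695775560, S(24,12) = 24930204590758260.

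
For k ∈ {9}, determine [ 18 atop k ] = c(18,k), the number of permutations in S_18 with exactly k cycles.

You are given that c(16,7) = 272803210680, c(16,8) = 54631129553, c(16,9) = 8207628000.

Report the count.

r17: T_17,8=16×54631129553+272803210680=1146901283528; T_17,9=16×8207628000+54631129553=185953177553
r18: T_18,9=17×185953177553+1146901283528=4308105301929
Read c(18,9) = 4308105301929.

4308105301929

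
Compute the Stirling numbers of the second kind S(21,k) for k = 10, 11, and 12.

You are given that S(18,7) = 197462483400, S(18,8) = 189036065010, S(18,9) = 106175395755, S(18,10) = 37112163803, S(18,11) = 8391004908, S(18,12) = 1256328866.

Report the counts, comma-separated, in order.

71187132291275, 26826851689001, 6833042030178

r19: T_19,8=8×189036065010+197462483400=1709751003480; T_19,9=9×106175395755+189036065010=1144614626805; T_19,10=10×37112163803+106175395755=477297033785; T_19,11=11×8391004908+37112163803=129413217791; T_19,12=12×1256328866+8391004908=23466951300
r20: T_20,9=9×1144614626805+1709751003480=12011282644725; T_20,10=10×477297033785+1144614626805=5917584964655; T_20,11=11×129413217791+477297033785=1900842429486; T_20,12=12×23466951300+129413217791=411016633391
r21: T_21,10=10×5917584964655+12011282644725=71187132291275; T_21,11=11×1900842429486+5917584964655=26826851689001; T_21,12=12×411016633391+1900842429486=6833042030178
Read S(21,10) = 71187132291275, S(21,11) = 26826851689001, S(21,12) = 6833042030178.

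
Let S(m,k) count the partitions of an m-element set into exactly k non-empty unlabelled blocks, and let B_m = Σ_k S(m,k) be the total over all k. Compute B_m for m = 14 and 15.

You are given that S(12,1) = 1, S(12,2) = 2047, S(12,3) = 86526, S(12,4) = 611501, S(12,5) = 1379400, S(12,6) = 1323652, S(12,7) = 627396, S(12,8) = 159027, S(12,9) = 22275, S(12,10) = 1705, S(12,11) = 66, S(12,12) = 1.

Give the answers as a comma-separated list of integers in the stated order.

i=13: T(13,1)=0+1·1=1 | T(13,2)=1+2·2047=4095 | T(13,3)=2047+3·86526=261625 | T(13,4)=86526+4·611501=2532530 | T(13,5)=611501+5·1379400=7508501 | T(13,6)=1379400+6·1323652=9321312 | T(13,7)=1323652+7·627396=5715424 | T(13,8)=627396+8·159027=1899612 | T(13,9)=159027+9·22275=359502 | T(13,10)=22275+10·1705=39325 | T(13,11)=1705+11·66=2431 | T(13,12)=66+12·1=78 | T(13,13)=1+13·0=1
i=14: T(14,1)=0+1·1=1 | T(14,2)=1+2·4095=8191 | T(14,3)=4095+3·261625=788970 | T(14,4)=261625+4·2532530=10391745 | T(14,5)=2532530+5·7508501=40075035 | T(14,6)=7508501+6·9321312=63436373 | T(14,7)=9321312+7·5715424=49329280 | T(14,8)=5715424+8·1899612=20912320 | T(14,9)=1899612+9·359502=5135130 | T(14,10)=359502+10·39325=752752 | T(14,11)=39325+11·2431=66066 | T(14,12)=2431+12·78=3367 | T(14,13)=78+13·1=91 | T(14,14)=1+14·0=1
i=15: T(15,1)=0+1·1=1 | T(15,2)=1+2·8191=16383 | T(15,3)=8191+3·788970=2375101 | T(15,4)=788970+4·10391745=42355950 | T(15,5)=10391745+5·40075035=210766920 | T(15,6)=40075035+6·63436373=420693273 | T(15,7)=63436373+7·49329280=408741333 | T(15,8)=49329280+8·20912320=216627840 | T(15,9)=20912320+9·5135130=67128490 | T(15,10)=5135130+10·752752=12662650 | T(15,11)=752752+11·66066=1479478 | T(15,12)=66066+12·3367=106470 | T(15,13)=3367+13·91=4550 | T(15,14)=91+14·1=105 | T(15,15)=1+15·0=1
B_14 = ΣS(14,k) = 1+8191+788970+10391745+40075035+63436373+49329280+20912320+5135130+752752+66066+3367+91+1 = 190899322
B_15 = ΣS(15,k) = 1+16383+2375101+42355950+210766920+420693273+408741333+216627840+67128490+12662650+1479478+106470+4550+105+1 = 1382958545

190899322, 1382958545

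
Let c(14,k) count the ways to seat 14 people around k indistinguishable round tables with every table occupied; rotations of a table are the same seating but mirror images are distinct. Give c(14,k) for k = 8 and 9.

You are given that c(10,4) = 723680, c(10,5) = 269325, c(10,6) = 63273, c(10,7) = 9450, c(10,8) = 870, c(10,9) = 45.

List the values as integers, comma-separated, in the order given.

@11  (11,5):269325·10+723680→3416930, (11,6):63273·10+269325→902055, (11,7):9450·10+63273→157773, (11,8):870·10+9450→18150, (11,9):45·10+870→1320
@12  (12,6):902055·11+3416930→13339535, (12,7):157773·11+902055→2637558, (12,8):18150·11+157773→357423, (12,9):1320·11+18150→32670
@13  (13,7):2637558·12+13339535→44990231, (13,8):357423·12+2637558→6926634, (13,9):32670·12+357423→749463
@14  (14,8):6926634·13+44990231→135036473, (14,9):749463·13+6926634→16669653
Read c(14,8) = 135036473, c(14,9) = 16669653.

135036473, 16669653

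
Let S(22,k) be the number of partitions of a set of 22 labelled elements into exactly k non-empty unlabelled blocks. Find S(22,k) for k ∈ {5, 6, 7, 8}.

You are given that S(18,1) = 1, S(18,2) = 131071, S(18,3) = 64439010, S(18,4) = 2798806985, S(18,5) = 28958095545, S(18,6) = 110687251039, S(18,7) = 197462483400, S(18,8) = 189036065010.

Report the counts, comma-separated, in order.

19137821912055, 163305339345225, 602762379967440, 1142399079991620

@19  (19,2):131071·2+1→262143, (19,3):64439010·3+131071→193448101, (19,4):2798806985·4+64439010→11259666950, (19,5):28958095545·5+2798806985→147589284710, (19,6):110687251039·6+28958095545→693081601779, (19,7):197462483400·7+110687251039→1492924634839, (19,8):189036065010·8+197462483400→1709751003480
@20  (20,3):193448101·3+262143→580606446, (20,4):11259666950·4+193448101→45232115901, (20,5):147589284710·5+11259666950→749206090500, (20,6):693081601779·6+147589284710→4306078895384, (20,7):1492924634839·7+693081601779→11143554045652, (20,8):1709751003480·8+1492924634839→15170932662679
@21  (21,4):45232115901·4+580606446→181509070050, (21,5):749206090500·5+45232115901→3791262568401, (21,6):4306078895384·6+749206090500→26585679462804, (21,7):11143554045652·7+4306078895384→82310957214948, (21,8):15170932662679·8+11143554045652→132511015347084
@22  (22,5):3791262568401·5+181509070050→19137821912055, (22,6):26585679462804·6+3791262568401→163305339345225, (22,7):82310957214948·7+26585679462804→602762379967440, (22,8):132511015347084·8+82310957214948→1142399079991620
Read S(22,5) = 19137821912055, S(22,6) = 163305339345225, S(22,7) = 602762379967440, S(22,8) = 1142399079991620.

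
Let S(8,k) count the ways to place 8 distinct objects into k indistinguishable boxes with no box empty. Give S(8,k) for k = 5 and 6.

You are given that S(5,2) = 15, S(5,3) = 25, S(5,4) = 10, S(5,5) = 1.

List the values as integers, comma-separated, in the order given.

i=6: T(6,3)=15+3·25=90 | T(6,4)=25+4·10=65 | T(6,5)=10+5·1=15 | T(6,6)=1+6·0=1
i=7: T(7,4)=90+4·65=350 | T(7,5)=65+5·15=140 | T(7,6)=15+6·1=21
i=8: T(8,5)=350+5·140=1050 | T(8,6)=140+6·21=266
Read S(8,5) = 1050, S(8,6) = 266.

1050, 266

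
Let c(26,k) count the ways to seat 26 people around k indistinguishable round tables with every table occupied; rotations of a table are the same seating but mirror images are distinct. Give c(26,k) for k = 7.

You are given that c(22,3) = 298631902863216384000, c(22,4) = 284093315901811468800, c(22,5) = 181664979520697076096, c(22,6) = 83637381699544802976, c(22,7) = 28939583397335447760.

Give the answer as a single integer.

13746468217967926978680000

r23: T_23,4=22×284093315901811468800+298631902863216384000=6548684852703068697600; T_23,5=22×181664979520697076096+284093315901811468800=4280722865357147142912; T_23,6=22×83637381699544802976+181664979520697076096=2021687376910682741568; T_23,7=22×28939583397335447760+83637381699544802976=720308216440924653696
r24: T_24,5=23×4280722865357147142912+6548684852703068697600=105005310755917452984576; T_24,6=23×2021687376910682741568+4280722865357147142912=50779532534302850198976; T_24,7=23×720308216440924653696+2021687376910682741568=18588776355051949776576
r25: T_25,6=24×50779532534302850198976+105005310755917452984576=1323714091579185857760000; T_25,7=24×18588776355051949776576+50779532534302850198976=496910165055549644836800
r26: T_26,7=25×496910165055549644836800+1323714091579185857760000=13746468217967926978680000
Read c(26,7) = 13746468217967926978680000.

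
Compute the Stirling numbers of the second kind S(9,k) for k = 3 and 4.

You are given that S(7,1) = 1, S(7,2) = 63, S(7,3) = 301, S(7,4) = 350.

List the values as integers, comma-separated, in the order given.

3025, 7770

r8: T_8,2=2×63+1=127; T_8,3=3×301+63=966; T_8,4=4×350+301=1701
r9: T_9,3=3×966+127=3025; T_9,4=4×1701+966=7770
Read S(9,3) = 3025, S(9,4) = 7770.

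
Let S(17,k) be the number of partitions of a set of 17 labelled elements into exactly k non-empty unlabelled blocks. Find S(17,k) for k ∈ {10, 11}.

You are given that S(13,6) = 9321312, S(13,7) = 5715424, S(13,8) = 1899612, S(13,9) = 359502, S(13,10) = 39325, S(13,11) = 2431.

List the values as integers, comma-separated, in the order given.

2758334150, 512060978

@14  (14,7):5715424·7+9321312→49329280, (14,8):1899612·8+5715424→20912320, (14,9):359502·9+1899612→5135130, (14,10):39325·10+359502→752752, (14,11):2431·11+39325→66066
@15  (15,8):20912320·8+49329280→216627840, (15,9):5135130·9+20912320→67128490, (15,10):752752·10+5135130→12662650, (15,11):66066·11+752752→1479478
@16  (16,9):67128490·9+216627840→820784250, (16,10):12662650·10+67128490→193754990, (16,11):1479478·11+12662650→28936908
@17  (17,10):193754990·10+820784250→2758334150, (17,11):28936908·11+193754990→512060978
Read S(17,10) = 2758334150, S(17,11) = 512060978.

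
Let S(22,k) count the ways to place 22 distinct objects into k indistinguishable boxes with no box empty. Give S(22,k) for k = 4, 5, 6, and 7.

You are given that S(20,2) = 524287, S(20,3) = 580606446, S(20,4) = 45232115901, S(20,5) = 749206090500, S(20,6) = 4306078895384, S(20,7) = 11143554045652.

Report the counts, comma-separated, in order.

i=21: T(21,3)=524287+3·580606446=1742343625 | T(21,4)=580606446+4·45232115901=181509070050 | T(21,5)=45232115901+5·749206090500=3791262568401 | T(21,6)=749206090500+6·4306078895384=26585679462804 | T(21,7)=4306078895384+7·11143554045652=82310957214948
i=22: T(22,4)=1742343625+4·181509070050=727778623825 | T(22,5)=181509070050+5·3791262568401=19137821912055 | T(22,6)=3791262568401+6·26585679462804=163305339345225 | T(22,7)=26585679462804+7·82310957214948=602762379967440
Read S(22,4) = 727778623825, S(22,5) = 19137821912055, S(22,6) = 163305339345225, S(22,7) = 602762379967440.

727778623825, 19137821912055, 163305339345225, 602762379967440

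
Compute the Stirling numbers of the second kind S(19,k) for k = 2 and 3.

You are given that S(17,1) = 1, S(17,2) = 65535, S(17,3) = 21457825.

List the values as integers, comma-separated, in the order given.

262143, 193448101

i=18: T(18,1)=0+1·1=1 | T(18,2)=1+2·65535=131071 | T(18,3)=65535+3·21457825=64439010
i=19: T(19,2)=1+2·131071=262143 | T(19,3)=131071+3·64439010=193448101
Read S(19,2) = 262143, S(19,3) = 193448101.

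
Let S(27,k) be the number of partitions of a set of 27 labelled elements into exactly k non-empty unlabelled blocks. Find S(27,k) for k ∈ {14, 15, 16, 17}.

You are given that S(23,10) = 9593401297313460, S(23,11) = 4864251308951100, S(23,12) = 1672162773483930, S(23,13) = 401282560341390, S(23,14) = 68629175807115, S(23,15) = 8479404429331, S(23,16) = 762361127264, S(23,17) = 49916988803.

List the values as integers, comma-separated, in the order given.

i=24: T(24,11)=9593401297313460+11·4864251308951100=63100165695775560 | T(24,12)=4864251308951100+12·1672162773483930=24930204590758260 | T(24,13)=1672162773483930+13·401282560341390=6888836057922000 | T(24,14)=401282560341390+14·68629175807115=1362091021641000 | T(24,15)=68629175807115+15·8479404429331=195820242247080 | T(24,16)=8479404429331+16·762361127264=20677182465555 | T(24,17)=762361127264+17·49916988803=1610949936915
i=25: T(25,12)=63100165695775560+12·24930204590758260=362262620784874680 | T(25,13)=24930204590758260+13·6888836057922000=114485073343744260 | T(25,14)=6888836057922000+14·1362091021641000=25958110360896000 | T(25,15)=1362091021641000+15·195820242247080=4299394655347200 | T(25,16)=195820242247080+16·20677182465555=526655161695960 | T(25,17)=20677182465555+17·1610949936915=48063331393110
i=26: T(26,13)=362262620784874680+13·114485073343744260=1850568574253550060 | T(26,14)=114485073343744260+14·25958110360896000=477898618396288260 | T(26,15)=25958110360896000+15·4299394655347200=90449030191104000 | T(26,16)=4299394655347200+16·526655161695960=12725877242482560 | T(26,17)=526655161695960+17·48063331393110=1343731795378830
i=27: T(27,14)=1850568574253550060+14·477898618396288260=8541149231801585700 | T(27,15)=477898618396288260+15·90449030191104000=1834634071262848260 | T(27,16)=90449030191104000+16·12725877242482560=294063066070824960 | T(27,17)=12725877242482560+17·1343731795378830=35569317763922670
Read S(27,14) = 8541149231801585700, S(27,15) = 1834634071262848260, S(27,16) = 294063066070824960, S(27,17) = 35569317763922670.

8541149231801585700, 1834634071262848260, 294063066070824960, 35569317763922670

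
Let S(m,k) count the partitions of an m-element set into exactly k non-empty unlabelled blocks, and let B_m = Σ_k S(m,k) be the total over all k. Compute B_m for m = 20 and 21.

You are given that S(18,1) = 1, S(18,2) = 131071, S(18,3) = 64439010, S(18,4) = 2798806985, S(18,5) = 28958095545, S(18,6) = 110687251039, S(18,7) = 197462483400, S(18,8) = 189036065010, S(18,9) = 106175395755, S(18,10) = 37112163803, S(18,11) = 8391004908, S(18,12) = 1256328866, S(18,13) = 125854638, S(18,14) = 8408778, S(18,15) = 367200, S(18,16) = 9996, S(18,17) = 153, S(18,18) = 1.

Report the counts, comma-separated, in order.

i=19: T(19,1)=0+1·1=1 | T(19,2)=1+2·131071=262143 | T(19,3)=131071+3·64439010=193448101 | T(19,4)=64439010+4·2798806985=11259666950 | T(19,5)=2798806985+5·28958095545=147589284710 | T(19,6)=28958095545+6·110687251039=693081601779 | T(19,7)=110687251039+7·197462483400=1492924634839 | T(19,8)=197462483400+8·189036065010=1709751003480 | T(19,9)=189036065010+9·106175395755=1144614626805 | T(19,10)=106175395755+10·37112163803=477297033785 | T(19,11)=37112163803+11·8391004908=129413217791 | T(19,12)=8391004908+12·1256328866=23466951300 | T(19,13)=1256328866+13·125854638=2892439160 | T(19,14)=125854638+14·8408778=243577530 | T(19,15)=8408778+15·367200=13916778 | T(19,16)=367200+16·9996=527136 | T(19,17)=9996+17·153=12597 | T(19,18)=153+18·1=171 | T(19,19)=1+19·0=1
i=20: T(20,1)=0+1·1=1 | T(20,2)=1+2·262143=524287 | T(20,3)=262143+3·193448101=580606446 | T(20,4)=193448101+4·11259666950=45232115901 | T(20,5)=11259666950+5·147589284710=749206090500 | T(20,6)=147589284710+6·693081601779=4306078895384 | T(20,7)=693081601779+7·1492924634839=11143554045652 | T(20,8)=1492924634839+8·1709751003480=15170932662679 | T(20,9)=1709751003480+9·1144614626805=12011282644725 | T(20,10)=1144614626805+10·477297033785=5917584964655 | T(20,11)=477297033785+11·129413217791=1900842429486 | T(20,12)=129413217791+12·23466951300=411016633391 | T(20,13)=23466951300+13·2892439160=61068660380 | T(20,14)=2892439160+14·243577530=6302524580 | T(20,15)=243577530+15·13916778=452329200 | T(20,16)=13916778+16·527136=22350954 | T(20,17)=527136+17·12597=741285 | T(20,18)=12597+18·171=15675 | T(20,19)=171+19·1=190 | T(20,20)=1+20·0=1
i=21: T(21,1)=0+1·1=1 | T(21,2)=1+2·524287=1048575 | T(21,3)=524287+3·580606446=1742343625 | T(21,4)=580606446+4·45232115901=181509070050 | T(21,5)=45232115901+5·749206090500=3791262568401 | T(21,6)=749206090500+6·4306078895384=26585679462804 | T(21,7)=4306078895384+7·11143554045652=82310957214948 | T(21,8)=11143554045652+8·15170932662679=132511015347084 | T(21,9)=15170932662679+9·12011282644725=123272476465204 | T(21,10)=12011282644725+10·5917584964655=71187132291275 | T(21,11)=5917584964655+11·1900842429486=26826851689001 | T(21,12)=1900842429486+12·411016633391=6833042030178 | T(21,13)=411016633391+13·61068660380=1204909218331 | T(21,14)=61068660380+14·6302524580=149304004500 | T(21,15)=6302524580+15·452329200=13087462580 | T(21,16)=452329200+16·22350954=809944464 | T(21,17)=22350954+17·741285=34952799 | T(21,18)=741285+18·15675=1023435 | T(21,19)=15675+19·190=19285 | T(21,20)=190+20·1=210 | T(21,21)=1+21·0=1
B_20 = ΣS(20,k) = 1+524287+580606446+45232115901+749206090500+4306078895384+11143554045652+15170932662679+12011282644725+5917584964655+1900842429486+411016633391+61068660380+6302524580+452329200+22350954+741285+15675+190+1 = 51724158235372
B_21 = ΣS(21,k) = 1+1048575+1742343625+181509070050+3791262568401+26585679462804+82310957214948+132511015347084+123272476465204+71187132291275+26826851689001+6833042030178+1204909218331+149304004500+13087462580+809944464+34952799+1023435+19285+210+1 = 474869816156751

51724158235372, 474869816156751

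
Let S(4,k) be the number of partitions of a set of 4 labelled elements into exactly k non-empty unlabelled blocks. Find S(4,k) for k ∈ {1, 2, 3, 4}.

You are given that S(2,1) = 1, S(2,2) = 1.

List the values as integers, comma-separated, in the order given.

i=3: T(3,1)=0+1·1=1 | T(3,2)=1+2·1=3 | T(3,3)=1+3·0=1
i=4: T(4,1)=0+1·1=1 | T(4,2)=1+2·3=7 | T(4,3)=3+3·1=6 | T(4,4)=1+4·0=1
Read S(4,1) = 1, S(4,2) = 7, S(4,3) = 6, S(4,4) = 1.

1, 7, 6, 1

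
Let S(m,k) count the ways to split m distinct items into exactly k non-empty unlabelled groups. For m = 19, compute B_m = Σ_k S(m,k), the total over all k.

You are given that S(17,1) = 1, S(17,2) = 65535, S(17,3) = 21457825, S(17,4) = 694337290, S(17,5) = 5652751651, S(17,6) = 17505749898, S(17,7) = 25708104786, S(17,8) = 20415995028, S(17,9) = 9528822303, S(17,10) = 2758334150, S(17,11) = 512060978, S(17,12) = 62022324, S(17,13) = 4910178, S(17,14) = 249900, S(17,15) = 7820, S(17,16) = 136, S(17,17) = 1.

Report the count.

row 18: T[18][1]=1·1+0=1  T[18][2]=2·65535+1=131071  T[18][3]=3·21457825+65535=64439010  T[18][4]=4·694337290+21457825=2798806985  T[18][5]=5·5652751651+694337290=28958095545  T[18][6]=6·17505749898+5652751651=110687251039  T[18][7]=7·25708104786+17505749898=197462483400  T[18][8]=8·20415995028+25708104786=189036065010  T[18][9]=9·9528822303+20415995028=106175395755  T[18][10]=10·2758334150+9528822303=37112163803  T[18][11]=11·512060978+2758334150=8391004908  T[18][12]=12·62022324+512060978=1256328866  T[18][13]=13·4910178+62022324=125854638  T[18][14]=14·249900+4910178=8408778  T[18][15]=15·7820+249900=367200  T[18][16]=16·136+7820=9996  T[18][17]=17·1+136=153  T[18][18]=18·0+1=1
row 19: T[19][1]=1·1+0=1  T[19][2]=2·131071+1=262143  T[19][3]=3·64439010+131071=193448101  T[19][4]=4·2798806985+64439010=11259666950  T[19][5]=5·28958095545+2798806985=147589284710  T[19][6]=6·110687251039+28958095545=693081601779  T[19][7]=7·197462483400+110687251039=1492924634839  T[19][8]=8·189036065010+197462483400=1709751003480  T[19][9]=9·106175395755+189036065010=1144614626805  T[19][10]=10·37112163803+106175395755=477297033785  T[19][11]=11·8391004908+37112163803=129413217791  T[19][12]=12·1256328866+8391004908=23466951300  T[19][13]=13·125854638+1256328866=2892439160  T[19][14]=14·8408778+125854638=243577530  T[19][15]=15·367200+8408778=13916778  T[19][16]=16·9996+367200=527136  T[19][17]=17·153+9996=12597  T[19][18]=18·1+153=171  T[19][19]=19·0+1=1
B_19 = ΣS(19,k) = 1+262143+193448101+11259666950+147589284710+693081601779+1492924634839+1709751003480+1144614626805+477297033785+129413217791+23466951300+2892439160+243577530+13916778+527136+12597+171+1 = 5832742205057

5832742205057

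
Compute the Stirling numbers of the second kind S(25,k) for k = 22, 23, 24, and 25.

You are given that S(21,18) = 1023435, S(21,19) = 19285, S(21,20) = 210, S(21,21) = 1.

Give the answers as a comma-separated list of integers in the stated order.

i=22: T(22,19)=1023435+19·19285=1389850 | T(22,20)=19285+20·210=23485 | T(22,21)=210+21·1=231 | T(22,22)=1+22·0=1
i=23: T(23,20)=1389850+20·23485=1859550 | T(23,21)=23485+21·231=28336 | T(23,22)=231+22·1=253 | T(23,23)=1+23·0=1
i=24: T(24,21)=1859550+21·28336=2454606 | T(24,22)=28336+22·253=33902 | T(24,23)=253+23·1=276 | T(24,24)=1+24·0=1
i=25: T(25,22)=2454606+22·33902=3200450 | T(25,23)=33902+23·276=40250 | T(25,24)=276+24·1=300 | T(25,25)=1+25·0=1
Read S(25,22) = 3200450, S(25,23) = 40250, S(25,24) = 300, S(25,25) = 1.

3200450, 40250, 300, 1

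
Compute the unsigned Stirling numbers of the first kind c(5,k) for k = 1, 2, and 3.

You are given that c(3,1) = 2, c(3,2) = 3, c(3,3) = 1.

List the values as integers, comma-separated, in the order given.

i=4: T(4,1)=0+3·2=6 | T(4,2)=2+3·3=11 | T(4,3)=3+3·1=6
i=5: T(5,1)=0+4·6=24 | T(5,2)=6+4·11=50 | T(5,3)=11+4·6=35
Read c(5,1) = 24, c(5,2) = 50, c(5,3) = 35.

24, 50, 35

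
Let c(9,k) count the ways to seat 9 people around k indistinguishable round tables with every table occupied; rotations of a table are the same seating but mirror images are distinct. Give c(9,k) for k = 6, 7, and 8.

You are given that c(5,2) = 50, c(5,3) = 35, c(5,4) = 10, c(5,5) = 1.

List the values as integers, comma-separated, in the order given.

row 6: T[6][3]=5·35+50=225  T[6][4]=5·10+35=85  T[6][5]=5·1+10=15  T[6][6]=5·0+1=1
row 7: T[7][4]=6·85+225=735  T[7][5]=6·15+85=175  T[7][6]=6·1+15=21  T[7][7]=6·0+1=1
row 8: T[8][5]=7·175+735=1960  T[8][6]=7·21+175=322  T[8][7]=7·1+21=28  T[8][8]=7·0+1=1
row 9: T[9][6]=8·322+1960=4536  T[9][7]=8·28+322=546  T[9][8]=8·1+28=36
Read c(9,6) = 4536, c(9,7) = 546, c(9,8) = 36.

4536, 546, 36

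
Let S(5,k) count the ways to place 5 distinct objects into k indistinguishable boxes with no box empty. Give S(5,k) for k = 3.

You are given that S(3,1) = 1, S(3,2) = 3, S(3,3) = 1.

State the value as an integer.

@4  (4,2):3·2+1→7, (4,3):1·3+3→6
@5  (5,3):6·3+7→25
Read S(5,3) = 25.

25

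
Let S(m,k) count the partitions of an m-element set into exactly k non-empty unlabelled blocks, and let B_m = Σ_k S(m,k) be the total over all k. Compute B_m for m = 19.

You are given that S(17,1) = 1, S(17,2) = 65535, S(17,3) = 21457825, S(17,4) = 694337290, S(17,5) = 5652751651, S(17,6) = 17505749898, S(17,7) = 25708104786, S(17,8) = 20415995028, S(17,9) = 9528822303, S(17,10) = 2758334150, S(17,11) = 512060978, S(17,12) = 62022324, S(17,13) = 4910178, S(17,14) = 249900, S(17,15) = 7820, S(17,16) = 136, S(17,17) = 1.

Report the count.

row 18: T[18][1]=1·1+0=1  T[18][2]=2·65535+1=131071  T[18][3]=3·21457825+65535=64439010  T[18][4]=4·694337290+21457825=2798806985  T[18][5]=5·5652751651+694337290=28958095545  T[18][6]=6·17505749898+5652751651=110687251039  T[18][7]=7·25708104786+17505749898=197462483400  T[18][8]=8·20415995028+25708104786=189036065010  T[18][9]=9·9528822303+20415995028=106175395755  T[18][10]=10·2758334150+9528822303=37112163803  T[18][11]=11·512060978+2758334150=8391004908  T[18][12]=12·62022324+512060978=1256328866  T[18][13]=13·4910178+62022324=125854638  T[18][14]=14·249900+4910178=8408778  T[18][15]=15·7820+249900=367200  T[18][16]=16·136+7820=9996  T[18][17]=17·1+136=153  T[18][18]=18·0+1=1
row 19: T[19][1]=1·1+0=1  T[19][2]=2·131071+1=262143  T[19][3]=3·64439010+131071=193448101  T[19][4]=4·2798806985+64439010=11259666950  T[19][5]=5·28958095545+2798806985=147589284710  T[19][6]=6·110687251039+28958095545=693081601779  T[19][7]=7·197462483400+110687251039=1492924634839  T[19][8]=8·189036065010+197462483400=1709751003480  T[19][9]=9·106175395755+189036065010=1144614626805  T[19][10]=10·37112163803+106175395755=477297033785  T[19][11]=11·8391004908+37112163803=129413217791  T[19][12]=12·1256328866+8391004908=23466951300  T[19][13]=13·125854638+1256328866=2892439160  T[19][14]=14·8408778+125854638=243577530  T[19][15]=15·367200+8408778=13916778  T[19][16]=16·9996+367200=527136  T[19][17]=17·153+9996=12597  T[19][18]=18·1+153=171  T[19][19]=19·0+1=1
B_19 = ΣS(19,k) = 1+262143+193448101+11259666950+147589284710+693081601779+1492924634839+1709751003480+1144614626805+477297033785+129413217791+23466951300+2892439160+243577530+13916778+527136+12597+171+1 = 5832742205057

5832742205057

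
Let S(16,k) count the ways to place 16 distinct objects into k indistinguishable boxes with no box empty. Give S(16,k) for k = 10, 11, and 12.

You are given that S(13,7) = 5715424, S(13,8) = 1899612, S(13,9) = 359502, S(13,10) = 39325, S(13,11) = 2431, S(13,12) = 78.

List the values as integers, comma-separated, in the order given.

193754990, 28936908, 2757118

@14  (14,8):1899612·8+5715424→20912320, (14,9):359502·9+1899612→5135130, (14,10):39325·10+359502→752752, (14,11):2431·11+39325→66066, (14,12):78·12+2431→3367
@15  (15,9):5135130·9+20912320→67128490, (15,10):752752·10+5135130→12662650, (15,11):66066·11+752752→1479478, (15,12):3367·12+66066→106470
@16  (16,10):12662650·10+67128490→193754990, (16,11):1479478·11+12662650→28936908, (16,12):106470·12+1479478→2757118
Read S(16,10) = 193754990, S(16,11) = 28936908, S(16,12) = 2757118.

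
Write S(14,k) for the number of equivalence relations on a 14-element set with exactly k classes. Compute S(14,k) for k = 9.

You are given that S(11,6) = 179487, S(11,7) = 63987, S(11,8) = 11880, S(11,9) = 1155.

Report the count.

[12] T[12,7]:7*63987+179487=627396 · T[12,8]:8*11880+63987=159027 · T[12,9]:9*1155+11880=22275
[13] T[13,8]:8*159027+627396=1899612 · T[13,9]:9*22275+159027=359502
[14] T[14,9]:9*359502+1899612=5135130
Read S(14,9) = 5135130.

5135130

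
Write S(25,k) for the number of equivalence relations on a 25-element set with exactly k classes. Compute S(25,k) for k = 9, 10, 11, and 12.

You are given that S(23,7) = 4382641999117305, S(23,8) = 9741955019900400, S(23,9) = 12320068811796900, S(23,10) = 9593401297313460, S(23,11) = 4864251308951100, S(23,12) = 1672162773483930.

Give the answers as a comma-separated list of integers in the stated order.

row 24: T[24][8]=8·9741955019900400+4382641999117305=82318282158320505  T[24][9]=9·12320068811796900+9741955019900400=120622574326072500  T[24][10]=10·9593401297313460+12320068811796900=108254081784931500  T[24][11]=11·4864251308951100+9593401297313460=63100165695775560  T[24][12]=12·1672162773483930+4864251308951100=24930204590758260
row 25: T[25][9]=9·120622574326072500+82318282158320505=1167921451092973005  T[25][10]=10·108254081784931500+120622574326072500=1203163392175387500  T[25][11]=11·63100165695775560+108254081784931500=802355904438462660  T[25][12]=12·24930204590758260+63100165695775560=362262620784874680
Read S(25,9) = 1167921451092973005, S(25,10) = 1203163392175387500, S(25,11) = 802355904438462660, S(25,12) = 362262620784874680.

1167921451092973005, 1203163392175387500, 802355904438462660, 362262620784874680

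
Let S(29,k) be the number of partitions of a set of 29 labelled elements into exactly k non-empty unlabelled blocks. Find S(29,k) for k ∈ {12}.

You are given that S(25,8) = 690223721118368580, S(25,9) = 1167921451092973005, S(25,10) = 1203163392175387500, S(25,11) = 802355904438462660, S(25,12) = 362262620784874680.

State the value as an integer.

13326679652926121224470

[26] T[26,9]:9*1167921451092973005+690223721118368580=11201516780955125625 · T[26,10]:10*1203163392175387500+1167921451092973005=13199555372846848005 · T[26,11]:11*802355904438462660+1203163392175387500=10029078340998476760 · T[26,12]:12*362262620784874680+802355904438462660=5149507353856958820
[27] T[27,10]:10*13199555372846848005+11201516780955125625=143197070509423605675 · T[27,11]:11*10029078340998476760+13199555372846848005=123519417123830092365 · T[27,12]:12*5149507353856958820+10029078340998476760=71823166587281982600
[28] T[28,11]:11*123519417123830092365+143197070509423605675=1501910658871554621690 · T[28,12]:12*71823166587281982600+123519417123830092365=985397416171213883565
[29] T[29,12]:12*985397416171213883565+1501910658871554621690=13326679652926121224470
Read S(29,12) = 13326679652926121224470.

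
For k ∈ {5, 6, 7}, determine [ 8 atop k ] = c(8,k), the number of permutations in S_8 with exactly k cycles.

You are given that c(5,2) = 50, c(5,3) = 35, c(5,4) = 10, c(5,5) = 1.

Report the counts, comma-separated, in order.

i=6: T(6,3)=50+5·35=225 | T(6,4)=35+5·10=85 | T(6,5)=10+5·1=15 | T(6,6)=1+5·0=1
i=7: T(7,4)=225+6·85=735 | T(7,5)=85+6·15=175 | T(7,6)=15+6·1=21 | T(7,7)=1+6·0=1
i=8: T(8,5)=735+7·175=1960 | T(8,6)=175+7·21=322 | T(8,7)=21+7·1=28
Read c(8,5) = 1960, c(8,6) = 322, c(8,7) = 28.

1960, 322, 28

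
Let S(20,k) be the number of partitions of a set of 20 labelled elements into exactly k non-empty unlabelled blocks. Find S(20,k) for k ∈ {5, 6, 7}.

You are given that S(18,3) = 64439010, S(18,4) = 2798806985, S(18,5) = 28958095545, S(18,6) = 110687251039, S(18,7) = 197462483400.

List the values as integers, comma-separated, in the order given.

row 19: T[19][4]=4·2798806985+64439010=11259666950  T[19][5]=5·28958095545+2798806985=147589284710  T[19][6]=6·110687251039+28958095545=693081601779  T[19][7]=7·197462483400+110687251039=1492924634839
row 20: T[20][5]=5·147589284710+11259666950=749206090500  T[20][6]=6·693081601779+147589284710=4306078895384  T[20][7]=7·1492924634839+693081601779=11143554045652
Read S(20,5) = 749206090500, S(20,6) = 4306078895384, S(20,7) = 11143554045652.

749206090500, 4306078895384, 11143554045652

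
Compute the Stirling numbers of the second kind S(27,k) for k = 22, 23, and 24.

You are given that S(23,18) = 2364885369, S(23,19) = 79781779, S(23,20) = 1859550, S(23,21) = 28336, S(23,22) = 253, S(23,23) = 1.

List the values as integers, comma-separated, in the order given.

row 24: T[24][19]=19·79781779+2364885369=3880739170  T[24][20]=20·1859550+79781779=116972779  T[24][21]=21·28336+1859550=2454606  T[24][22]=22·253+28336=33902  T[24][23]=23·1+253=276  T[24][24]=24·0+1=1
row 25: T[25][20]=20·116972779+3880739170=6220194750  T[25][21]=21·2454606+116972779=168519505  T[25][22]=22·33902+2454606=3200450  T[25][23]=23·276+33902=40250  T[25][24]=24·1+276=300
row 26: T[26][21]=21·168519505+6220194750=9759104355  T[26][22]=22·3200450+168519505=238929405  T[26][23]=23·40250+3200450=4126200  T[26][24]=24·300+40250=47450
row 27: T[27][22]=22·238929405+9759104355=15015551265  T[27][23]=23·4126200+238929405=333832005  T[27][24]=24·47450+4126200=5265000
Read S(27,22) = 15015551265, S(27,23) = 333832005, S(27,24) = 5265000.

15015551265, 333832005, 5265000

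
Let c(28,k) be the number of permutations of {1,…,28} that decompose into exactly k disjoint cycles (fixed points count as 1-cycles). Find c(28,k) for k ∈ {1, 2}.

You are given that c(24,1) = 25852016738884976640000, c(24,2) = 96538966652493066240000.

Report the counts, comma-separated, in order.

10888869450418352160768000000, 42373564558110787183902720000

[25] T[25,1]:24*25852016738884976640000+0=620448401733239439360000 · T[25,2]:24*96538966652493066240000+25852016738884976640000=2342787216398718566400000
[26] T[26,1]:25*620448401733239439360000+0=15511210043330985984000000 · T[26,2]:25*2342787216398718566400000+620448401733239439360000=59190128811701203599360000
[27] T[27,1]:26*15511210043330985984000000+0=403291461126605635584000000 · T[27,2]:26*59190128811701203599360000+15511210043330985984000000=1554454559147562279567360000
[28] T[28,1]:27*403291461126605635584000000+0=10888869450418352160768000000 · T[28,2]:27*1554454559147562279567360000+403291461126605635584000000=42373564558110787183902720000
Read c(28,1) = 10888869450418352160768000000, c(28,2) = 42373564558110787183902720000.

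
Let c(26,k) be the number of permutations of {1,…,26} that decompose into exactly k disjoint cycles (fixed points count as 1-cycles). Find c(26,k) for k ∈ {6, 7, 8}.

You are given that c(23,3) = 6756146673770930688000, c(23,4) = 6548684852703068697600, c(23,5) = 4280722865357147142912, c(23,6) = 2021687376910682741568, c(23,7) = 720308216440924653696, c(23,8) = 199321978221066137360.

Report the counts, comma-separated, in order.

i=24: T(24,4)=6756146673770930688000+23·6548684852703068697600=157375898285941510732800 | T(24,5)=6548684852703068697600+23·4280722865357147142912=105005310755917452984576 | T(24,6)=4280722865357147142912+23·2021687376910682741568=50779532534302850198976 | T(24,7)=2021687376910682741568+23·720308216440924653696=18588776355051949776576 | T(24,8)=720308216440924653696+23·199321978221066137360=5304713715525445812976
i=25: T(25,5)=157375898285941510732800+24·105005310755917452984576=2677503356427960382362624 | T(25,6)=105005310755917452984576+24·50779532534302850198976=1323714091579185857760000 | T(25,7)=50779532534302850198976+24·18588776355051949776576=496910165055549644836800 | T(25,8)=18588776355051949776576+24·5304713715525445812976=145901905527662649288000
i=26: T(26,6)=2677503356427960382362624+25·1323714091579185857760000=35770355645907606826362624 | T(26,7)=1323714091579185857760000+25·496910165055549644836800=13746468217967926978680000 | T(26,8)=496910165055549644836800+25·145901905527662649288000=4144457803247115877036800
Read c(26,6) = 35770355645907606826362624, c(26,7) = 13746468217967926978680000, c(26,8) = 4144457803247115877036800.

35770355645907606826362624, 13746468217967926978680000, 4144457803247115877036800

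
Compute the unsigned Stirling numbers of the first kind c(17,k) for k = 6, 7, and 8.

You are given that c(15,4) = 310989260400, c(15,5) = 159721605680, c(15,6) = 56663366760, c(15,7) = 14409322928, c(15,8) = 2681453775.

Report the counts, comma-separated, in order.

18861567058880, 5374523477960, 1146901283528

row 16: T[16][5]=15·159721605680+310989260400=2706813345600  T[16][6]=15·56663366760+159721605680=1009672107080  T[16][7]=15·14409322928+56663366760=272803210680  T[16][8]=15·2681453775+14409322928=54631129553
row 17: T[17][6]=16·1009672107080+2706813345600=18861567058880  T[17][7]=16·272803210680+1009672107080=5374523477960  T[17][8]=16·54631129553+272803210680=1146901283528
Read c(17,6) = 18861567058880, c(17,7) = 5374523477960, c(17,8) = 1146901283528.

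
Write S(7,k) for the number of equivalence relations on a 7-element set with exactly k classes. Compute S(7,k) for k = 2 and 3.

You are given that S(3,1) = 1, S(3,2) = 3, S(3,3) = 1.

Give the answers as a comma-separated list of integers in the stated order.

63, 301

row 4: T[4][1]=1·1+0=1  T[4][2]=2·3+1=7  T[4][3]=3·1+3=6
row 5: T[5][1]=1·1+0=1  T[5][2]=2·7+1=15  T[5][3]=3·6+7=25
row 6: T[6][1]=1·1+0=1  T[6][2]=2·15+1=31  T[6][3]=3·25+15=90
row 7: T[7][2]=2·31+1=63  T[7][3]=3·90+31=301
Read S(7,2) = 63, S(7,3) = 301.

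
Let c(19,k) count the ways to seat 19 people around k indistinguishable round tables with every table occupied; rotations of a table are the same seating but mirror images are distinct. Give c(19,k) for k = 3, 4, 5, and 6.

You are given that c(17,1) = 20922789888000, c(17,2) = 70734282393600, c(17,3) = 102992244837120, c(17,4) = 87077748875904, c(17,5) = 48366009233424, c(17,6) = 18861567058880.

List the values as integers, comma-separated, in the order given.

34012249593822720, 30321254007719424, 17950712280921504, 7551527592063024

@18  (18,2):70734282393600·17+20922789888000→1223405590579200, (18,3):102992244837120·17+70734282393600→1821602444624640, (18,4):87077748875904·17+102992244837120→1583313975727488, (18,5):48366009233424·17+87077748875904→909299905844112, (18,6):18861567058880·17+48366009233424→369012649234384
@19  (19,3):1821602444624640·18+1223405590579200→34012249593822720, (19,4):1583313975727488·18+1821602444624640→30321254007719424, (19,5):909299905844112·18+1583313975727488→17950712280921504, (19,6):369012649234384·18+909299905844112→7551527592063024
Read c(19,3) = 34012249593822720, c(19,4) = 30321254007719424, c(19,5) = 17950712280921504, c(19,6) = 7551527592063024.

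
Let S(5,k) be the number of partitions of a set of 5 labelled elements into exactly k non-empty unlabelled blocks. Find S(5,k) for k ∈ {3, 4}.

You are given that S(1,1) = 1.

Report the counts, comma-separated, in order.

25, 10

i=2: T(2,1)=0+1·1=1 | T(2,2)=1+2·0=1
i=3: T(3,1)=0+1·1=1 | T(3,2)=1+2·1=3 | T(3,3)=1+3·0=1
i=4: T(4,2)=1+2·3=7 | T(4,3)=3+3·1=6 | T(4,4)=1+4·0=1
i=5: T(5,3)=7+3·6=25 | T(5,4)=6+4·1=10
Read S(5,3) = 25, S(5,4) = 10.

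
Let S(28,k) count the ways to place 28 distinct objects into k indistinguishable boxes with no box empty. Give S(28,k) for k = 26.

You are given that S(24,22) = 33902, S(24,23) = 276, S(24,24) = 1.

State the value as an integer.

[25] T[25,23]:23*276+33902=40250 · T[25,24]:24*1+276=300 · T[25,25]:25*0+1=1
[26] T[26,24]:24*300+40250=47450 · T[26,25]:25*1+300=325 · T[26,26]:26*0+1=1
[27] T[27,25]:25*325+47450=55575 · T[27,26]:26*1+325=351
[28] T[28,26]:26*351+55575=64701
Read S(28,26) = 64701.

64701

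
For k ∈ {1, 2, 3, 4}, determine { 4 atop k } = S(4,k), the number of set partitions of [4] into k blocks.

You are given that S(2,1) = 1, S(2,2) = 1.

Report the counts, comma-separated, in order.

row 3: T[3][1]=1·1+0=1  T[3][2]=2·1+1=3  T[3][3]=3·0+1=1
row 4: T[4][1]=1·1+0=1  T[4][2]=2·3+1=7  T[4][3]=3·1+3=6  T[4][4]=4·0+1=1
Read S(4,1) = 1, S(4,2) = 7, S(4,3) = 6, S(4,4) = 1.

1, 7, 6, 1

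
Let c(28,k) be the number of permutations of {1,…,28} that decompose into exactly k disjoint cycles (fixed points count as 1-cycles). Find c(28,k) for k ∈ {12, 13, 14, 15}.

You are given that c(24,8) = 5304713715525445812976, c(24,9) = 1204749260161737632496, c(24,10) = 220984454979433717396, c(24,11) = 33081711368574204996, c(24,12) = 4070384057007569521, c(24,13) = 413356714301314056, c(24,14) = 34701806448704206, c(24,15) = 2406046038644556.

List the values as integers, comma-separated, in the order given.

4894196422205298253024980, 596287888163635369624650, 61445535102359115635655, 5370555489012577816470

@25  (25,9):1204749260161737632496·24+5304713715525445812976→34218695959407148992880, (25,10):220984454979433717396·24+1204749260161737632496→6508376179668146850000, (25,11):33081711368574204996·24+220984454979433717396→1014945527825214637300, (25,12):4070384057007569521·24+33081711368574204996→130770928736755873500, (25,13):413356714301314056·24+4070384057007569521→13990945200239106865, (25,14):34701806448704206·24+413356714301314056→1246200069070215000, (25,15):2406046038644556·24+34701806448704206→92446911376173550
@26  (26,10):6508376179668146850000·25+34218695959407148992880→196928100451110820242880, (26,11):1014945527825214637300·25+6508376179668146850000→31882014375298512782500, (26,12):130770928736755873500·25+1014945527825214637300→4284218746244111474800, (26,13):13990945200239106865·25+130770928736755873500→480544558742733545125, (26,14):1246200069070215000·25+13990945200239106865→45145946926994481865, (26,15):92446911376173550·25+1246200069070215000→3557372853474553750
@27  (27,11):31882014375298512782500·26+196928100451110820242880→1025860474208872152587880, (27,12):4284218746244111474800·26+31882014375298512782500→143271701777645411127300, (27,13):480544558742733545125·26+4284218746244111474800→16778377273555183648050, (27,14):45145946926994481865·26+480544558742733545125→1654339178844590073615, (27,15):3557372853474553750·26+45145946926994481865→137637641117332879365
@28  (28,12):143271701777645411127300·27+1025860474208872152587880→4894196422205298253024980, (28,13):16778377273555183648050·27+143271701777645411127300→596287888163635369624650, (28,14):1654339178844590073615·27+16778377273555183648050→61445535102359115635655, (28,15):137637641117332879365·27+1654339178844590073615→5370555489012577816470
Read c(28,12) = 4894196422205298253024980, c(28,13) = 596287888163635369624650, c(28,14) = 61445535102359115635655, c(28,15) = 5370555489012577816470.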